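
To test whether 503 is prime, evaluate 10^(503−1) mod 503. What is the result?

10^1 ≡ 10 (mod 503)
10^2 ≡ 10^2 = 100 ≡ 100 (mod 503)
10^4 ≡ 100^2 = 10000 ≡ 443 (mod 503)
10^8 ≡ 443^2 = 196249 ≡ 79 (mod 503)
10^16 ≡ 79^2 = 6241 ≡ 205 (mod 503)
10^32 ≡ 205^2 = 42025 ≡ 276 (mod 503)
10^64 ≡ 276^2 = 76176 ≡ 223 (mod 503)
10^128 ≡ 223^2 = 49729 ≡ 435 (mod 503)
10^256 ≡ 435^2 = 189225 ≡ 97 (mod 503)
502 = 256 + 128 + 64 + 32 + 16 + 4 + 2 in binary powers of 2.
So 10^502 ≡ 97 · 435 · 223 · 276 · 205 · 443 · 100 ≡ 1 (mod 503).
Since the result is 1, base 10 gives no evidence that 503 is composite.

1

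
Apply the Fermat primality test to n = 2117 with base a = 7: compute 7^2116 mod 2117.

7^1 ≡ 7 (mod 2117)
7^2 ≡ 7^2 = 49 ≡ 49 (mod 2117)
7^4 ≡ 49^2 = 2401 ≡ 284 (mod 2117)
7^8 ≡ 284^2 = 80656 ≡ 210 (mod 2117)
7^16 ≡ 210^2 = 44100 ≡ 1760 (mod 2117)
7^32 ≡ 1760^2 = 3097600 ≡ 429 (mod 2117)
7^64 ≡ 429^2 = 184041 ≡ 1979 (mod 2117)
7^128 ≡ 1979^2 = 3916441 ≡ 2108 (mod 2117)
7^256 ≡ 2108^2 = 4443664 ≡ 81 (mod 2117)
7^512 ≡ 81^2 = 6561 ≡ 210 (mod 2117)
7^1024 ≡ 210^2 = 44100 ≡ 1760 (mod 2117)
7^2048 ≡ 1760^2 = 3097600 ≡ 429 (mod 2117)
2116 = 2048 + 64 + 4 in binary powers of 2.
So 7^2116 ≡ 429 · 1979 · 284 ≡ 1963 (mod 2117).
Since 1963 ≠ 1, base 7 is a Fermat witness: 2117 is composite.

1963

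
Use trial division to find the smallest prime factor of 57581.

57581 is odd.
Digit sum 26, not divisible by 3.
Ends in 1: not divisible by 5.
7: 57581 = 7·8225 + 6
11: 57581 = 11·5234 + 7
13: 57581 = 13·4429 + 4
17: 57581 = 17·3387 + 2
19: 57581 = 19·3030 + 11
23: 57581 = 23·2503 + 12
29: 57581 = 29·1985 + 16
31: 57581 = 31·1857 + 14
37: 57581 = 37·1556 + 9
41: 57581 = 41·1404 + 17
43: 57581 = 43·1339 + 4
47: 57581 = 47·1225 + 6
53: 57581 = 53·1086 + 23
59: 57581 = 59·975 + 56
61: 57581 = 61·943 + 58
67: 57581 = 67·859 + 28
71: 57581 = 71·811

71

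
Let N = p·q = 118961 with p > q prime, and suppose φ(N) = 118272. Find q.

337

φ(n) = (p−1)(q−1) = n − (p+q) + 1, so p + q = 118961 − 118272 + 1 = 690.
p and q are the roots of t² − 690t + 118961 = 0.
Discriminant: 690² − 4·118961 = 476100 − 475844 = 256; √256 = 16.
q = (690 − 16)/2 = 337, p = (690 + 16)/2 = 353.
Check: 337 · 353 = 118961.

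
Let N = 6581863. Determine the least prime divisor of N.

6581863 is odd.
Digit sum 37, not divisible by 3.
Ends in 3: not divisible by 5.
7: 6581863 = 7·940266 + 1
11: 6581863 = 11·598351 + 2
13: 6581863 = 13·506297 + 2
17: 6581863 = 17·387168 + 7
19: 6581863 = 19·346413 + 16
23: 6581863 = 23·286167 + 22
29: 6581863 = 29·226960 + 23
31: 6581863 = 31·212318 + 5
37: 6581863 = 37·177888 + 7
41: 6581863 = 41·160533 + 10
43: 6581863 = 43·153066 + 25
47: 6581863 = 47·140039 + 30
53: 6581863 = 53·124186 + 5
59: 6581863 = 59·111557

59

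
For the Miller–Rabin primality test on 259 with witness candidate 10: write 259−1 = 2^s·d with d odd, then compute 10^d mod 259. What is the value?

259 − 1 = 258 = 2^1 · 129, so d = 129.
10^1 ≡ 10 (mod 259)
10^2 ≡ 10^2 = 100 ≡ 100 (mod 259)
10^4 ≡ 100^2 = 10000 ≡ 158 (mod 259)
10^8 ≡ 158^2 = 24964 ≡ 100 (mod 259)
10^16 ≡ 100^2 = 10000 ≡ 158 (mod 259)
10^32 ≡ 158^2 = 24964 ≡ 100 (mod 259)
10^64 ≡ 100^2 = 10000 ≡ 158 (mod 259)
10^128 ≡ 158^2 = 24964 ≡ 100 (mod 259)
129 = 128 + 1 in binary powers of 2.
So 10^129 ≡ 100 · 10 ≡ 223 (mod 259).
Squaring chain: 223; never reaches −1, so base 10 is a Miller–Rabin witness that 259 is composite.

223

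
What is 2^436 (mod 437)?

358

2^1 ≡ 2 (mod 437)
2^2 ≡ 2^2 = 4 ≡ 4 (mod 437)
2^4 ≡ 4^2 = 16 ≡ 16 (mod 437)
2^8 ≡ 16^2 = 256 ≡ 256 (mod 437)
2^16 ≡ 256^2 = 65536 ≡ 423 (mod 437)
2^32 ≡ 423^2 = 178929 ≡ 196 (mod 437)
2^64 ≡ 196^2 = 38416 ≡ 397 (mod 437)
2^128 ≡ 397^2 = 157609 ≡ 289 (mod 437)
2^256 ≡ 289^2 = 83521 ≡ 54 (mod 437)
436 = 256 + 128 + 32 + 16 + 4 in binary powers of 2.
So 2^436 ≡ 54 · 289 · 196 · 423 · 16 ≡ 358 (mod 437).
Since 358 ≠ 1, base 2 is a Fermat witness: 437 is composite.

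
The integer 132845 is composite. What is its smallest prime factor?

132845 is odd.
Digit sum 23, not divisible by 3.
Ends in 5: divisible by 5.

5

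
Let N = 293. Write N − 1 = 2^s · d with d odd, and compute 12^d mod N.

293 − 1 = 292 = 2^2 · 73, so d = 73.
12^1 ≡ 12 (mod 293)
12^2 ≡ 12^2 = 144 ≡ 144 (mod 293)
12^4 ≡ 144^2 = 20736 ≡ 226 (mod 293)
12^8 ≡ 226^2 = 51076 ≡ 94 (mod 293)
12^16 ≡ 94^2 = 8836 ≡ 46 (mod 293)
12^32 ≡ 46^2 = 2116 ≡ 65 (mod 293)
12^64 ≡ 65^2 = 4225 ≡ 123 (mod 293)
73 = 64 + 8 + 1 in binary powers of 2.
So 12^73 ≡ 123 · 94 · 12 ≡ 155 (mod 293).
Squaring chain: 155 → 292; reaches −1, so base 12 does not prove 293 composite.

155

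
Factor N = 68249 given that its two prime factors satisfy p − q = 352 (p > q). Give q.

Since p = q + 352, we have 68249 = q(q + 352), so q² + 352q − 68249 = 0.
Discriminant: 352² + 4·68249 = 123904 + 272996 = 396900; √396900 = 630.
q = (−352 + 630)/2 = 139, and p = q + 352 = 491.
Check: 139 · 491 = 68249.

139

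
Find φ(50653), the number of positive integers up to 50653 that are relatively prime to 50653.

Factor: 50653 = 37^3.
φ(50653) = 37^2·(37−1) = 49284.

49284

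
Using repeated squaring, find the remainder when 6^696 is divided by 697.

6^1 ≡ 6 (mod 697)
6^2 ≡ 6^2 = 36 ≡ 36 (mod 697)
6^4 ≡ 36^2 = 1296 ≡ 599 (mod 697)
6^8 ≡ 599^2 = 358801 ≡ 543 (mod 697)
6^16 ≡ 543^2 = 294849 ≡ 18 (mod 697)
6^32 ≡ 18^2 = 324 ≡ 324 (mod 697)
6^64 ≡ 324^2 = 104976 ≡ 426 (mod 697)
6^128 ≡ 426^2 = 181476 ≡ 256 (mod 697)
6^256 ≡ 256^2 = 65536 ≡ 18 (mod 697)
6^512 ≡ 18^2 = 324 ≡ 324 (mod 697)
696 = 512 + 128 + 32 + 16 + 8 in binary powers of 2.
So 6^696 ≡ 324 · 256 · 324 · 18 · 543 ≡ 305 (mod 697).
Since 305 ≠ 1, base 6 is a Fermat witness: 697 is composite.

305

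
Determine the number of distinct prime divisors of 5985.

4

5985 = 3^2 · 665
665 = 5 · 133
133 = 7 · 19
5985 = 3^2 · 5 · 7 · 19, which has 4 distinct prime factors.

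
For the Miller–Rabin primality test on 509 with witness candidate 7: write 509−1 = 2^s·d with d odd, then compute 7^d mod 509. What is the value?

509 − 1 = 508 = 2^2 · 127, so d = 127.
7^1 ≡ 7 (mod 509)
7^2 ≡ 7^2 = 49 ≡ 49 (mod 509)
7^4 ≡ 49^2 = 2401 ≡ 365 (mod 509)
7^8 ≡ 365^2 = 133225 ≡ 376 (mod 509)
7^16 ≡ 376^2 = 141376 ≡ 383 (mod 509)
7^32 ≡ 383^2 = 146689 ≡ 97 (mod 509)
7^64 ≡ 97^2 = 9409 ≡ 247 (mod 509)
127 = 64 + 32 + 16 + 8 + 4 + 2 + 1 in binary powers of 2.
So 7^127 ≡ 247 · 97 · 383 · 376 · 365 · 49 · 7 ≡ 208 (mod 509).
Squaring chain: 208 → 508; reaches −1, so base 7 does not prove 509 composite.

208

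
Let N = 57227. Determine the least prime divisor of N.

89

57227 is odd.
Digit sum 23, not divisible by 3.
Ends in 7: not divisible by 5.
7: 57227 = 7·8175 + 2
11: 57227 = 11·5202 + 5
13: 57227 = 13·4402 + 1
17: 57227 = 17·3366 + 5
19: 57227 = 19·3011 + 18
23: 57227 = 23·2488 + 3
29: 57227 = 29·1973 + 10
31: 57227 = 31·1846 + 1
37: 57227 = 37·1546 + 25
41: 57227 = 41·1395 + 32
43: 57227 = 43·1330 + 37
47: 57227 = 47·1217 + 28
53: 57227 = 53·1079 + 40
59: 57227 = 59·969 + 56
61: 57227 = 61·938 + 9
67: 57227 = 67·854 + 9
71: 57227 = 71·806 + 1
73: 57227 = 73·783 + 68
79: 57227 = 79·724 + 31
83: 57227 = 83·689 + 40
89: 57227 = 89·643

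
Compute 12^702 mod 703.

1

12^1 ≡ 12 (mod 703)
12^2 ≡ 12^2 = 144 ≡ 144 (mod 703)
12^4 ≡ 144^2 = 20736 ≡ 349 (mod 703)
12^8 ≡ 349^2 = 121801 ≡ 182 (mod 703)
12^16 ≡ 182^2 = 33124 ≡ 83 (mod 703)
12^32 ≡ 83^2 = 6889 ≡ 562 (mod 703)
12^64 ≡ 562^2 = 315844 ≡ 197 (mod 703)
12^128 ≡ 197^2 = 38809 ≡ 144 (mod 703)
12^256 ≡ 144^2 = 20736 ≡ 349 (mod 703)
12^512 ≡ 349^2 = 121801 ≡ 182 (mod 703)
702 = 512 + 128 + 32 + 16 + 8 + 4 + 2 in binary powers of 2.
So 12^702 ≡ 182 · 144 · 562 · 83 · 182 · 349 · 144 ≡ 1 (mod 703).
Since the result is 1, base 12 gives no evidence that 703 is composite.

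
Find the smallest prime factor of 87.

3

87 is odd.
Digit sum 15, divisible by 3.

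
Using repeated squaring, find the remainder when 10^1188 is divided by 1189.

426

10^1 ≡ 10 (mod 1189)
10^2 ≡ 10^2 = 100 ≡ 100 (mod 1189)
10^4 ≡ 100^2 = 10000 ≡ 488 (mod 1189)
10^8 ≡ 488^2 = 238144 ≡ 344 (mod 1189)
10^16 ≡ 344^2 = 118336 ≡ 625 (mod 1189)
10^32 ≡ 625^2 = 390625 ≡ 633 (mod 1189)
10^64 ≡ 633^2 = 400689 ≡ 1185 (mod 1189)
10^128 ≡ 1185^2 = 1404225 ≡ 16 (mod 1189)
10^256 ≡ 16^2 = 256 ≡ 256 (mod 1189)
10^512 ≡ 256^2 = 65536 ≡ 141 (mod 1189)
10^1024 ≡ 141^2 = 19881 ≡ 857 (mod 1189)
1188 = 1024 + 128 + 32 + 4 in binary powers of 2.
So 10^1188 ≡ 857 · 16 · 633 · 488 ≡ 426 (mod 1189).
Since 426 ≠ 1, base 10 is a Fermat witness: 1189 is composite.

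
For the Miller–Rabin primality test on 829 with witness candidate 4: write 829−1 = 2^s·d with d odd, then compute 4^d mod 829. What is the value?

828

829 − 1 = 828 = 2^2 · 207, so d = 207.
4^1 ≡ 4 (mod 829)
4^2 ≡ 4^2 = 16 ≡ 16 (mod 829)
4^4 ≡ 16^2 = 256 ≡ 256 (mod 829)
4^8 ≡ 256^2 = 65536 ≡ 45 (mod 829)
4^16 ≡ 45^2 = 2025 ≡ 367 (mod 829)
4^32 ≡ 367^2 = 134689 ≡ 391 (mod 829)
4^64 ≡ 391^2 = 152881 ≡ 345 (mod 829)
4^128 ≡ 345^2 = 119025 ≡ 478 (mod 829)
207 = 128 + 64 + 8 + 4 + 2 + 1 in binary powers of 2.
So 4^207 ≡ 478 · 345 · 45 · 256 · 16 · 4 ≡ 828 (mod 829).
Since 4^d ≡ 828 (mod 829), base 4 does not prove 829 composite.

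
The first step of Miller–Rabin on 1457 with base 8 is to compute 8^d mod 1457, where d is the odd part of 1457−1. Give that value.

194

1457 − 1 = 1456 = 2^4 · 91, so d = 91.
8^1 ≡ 8 (mod 1457)
8^2 ≡ 8^2 = 64 ≡ 64 (mod 1457)
8^4 ≡ 64^2 = 4096 ≡ 1182 (mod 1457)
8^8 ≡ 1182^2 = 1397124 ≡ 1318 (mod 1457)
8^16 ≡ 1318^2 = 1737124 ≡ 380 (mod 1457)
8^32 ≡ 380^2 = 144400 ≡ 157 (mod 1457)
8^64 ≡ 157^2 = 24649 ≡ 1337 (mod 1457)
91 = 64 + 16 + 8 + 2 + 1 in binary powers of 2.
So 8^91 ≡ 1337 · 380 · 1318 · 64 · 8 ≡ 194 (mod 1457).
Squaring chain: 194 → 1211 → 779 → 729; never reaches −1, so base 8 is a Miller–Rabin witness that 1457 is composite.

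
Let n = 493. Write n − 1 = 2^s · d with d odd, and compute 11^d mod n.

493 − 1 = 492 = 2^2 · 123, so d = 123.
11^1 ≡ 11 (mod 493)
11^2 ≡ 11^2 = 121 ≡ 121 (mod 493)
11^4 ≡ 121^2 = 14641 ≡ 344 (mod 493)
11^8 ≡ 344^2 = 118336 ≡ 16 (mod 493)
11^16 ≡ 16^2 = 256 ≡ 256 (mod 493)
11^32 ≡ 256^2 = 65536 ≡ 460 (mod 493)
11^64 ≡ 460^2 = 211600 ≡ 103 (mod 493)
123 = 64 + 32 + 16 + 8 + 2 + 1 in binary powers of 2.
So 11^123 ≡ 103 · 460 · 256 · 16 · 121 · 11 ≡ 97 (mod 493).
Squaring chain: 97 → 42; never reaches −1, so base 11 is a Miller–Rabin witness that 493 is composite.

97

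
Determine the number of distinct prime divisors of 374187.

374187 = 3 · 124729
124729 = 11 · 11339
11339 = 17 · 667
667 = 23 · 29
374187 = 3 · 11 · 17 · 23 · 29, which has 5 distinct prime factors.

5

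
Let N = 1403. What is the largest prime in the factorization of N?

1403 = 23 · 61
61 is prime.
So 1403 = 23 · 61; the largest prime factor is 61.

61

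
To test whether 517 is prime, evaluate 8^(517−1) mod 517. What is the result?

410

8^1 ≡ 8 (mod 517)
8^2 ≡ 8^2 = 64 ≡ 64 (mod 517)
8^4 ≡ 64^2 = 4096 ≡ 477 (mod 517)
8^8 ≡ 477^2 = 227529 ≡ 49 (mod 517)
8^16 ≡ 49^2 = 2401 ≡ 333 (mod 517)
8^32 ≡ 333^2 = 110889 ≡ 251 (mod 517)
8^64 ≡ 251^2 = 63001 ≡ 444 (mod 517)
8^128 ≡ 444^2 = 197136 ≡ 159 (mod 517)
8^256 ≡ 159^2 = 25281 ≡ 465 (mod 517)
8^512 ≡ 465^2 = 216225 ≡ 119 (mod 517)
516 = 512 + 4 in binary powers of 2.
So 8^516 ≡ 119 · 477 ≡ 410 (mod 517).
Since 410 ≠ 1, base 8 is a Fermat witness: 517 is composite.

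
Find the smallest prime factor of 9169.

53

9169 is odd.
Digit sum 25, not divisible by 3.
Ends in 9: not divisible by 5.
7: 9169 = 7·1309 + 6
11: 9169 = 11·833 + 6
13: 9169 = 13·705 + 4
17: 9169 = 17·539 + 6
19: 9169 = 19·482 + 11
23: 9169 = 23·398 + 15
29: 9169 = 29·316 + 5
31: 9169 = 31·295 + 24
37: 9169 = 37·247 + 30
41: 9169 = 41·223 + 26
43: 9169 = 43·213 + 10
47: 9169 = 47·195 + 4
53: 9169 = 53·173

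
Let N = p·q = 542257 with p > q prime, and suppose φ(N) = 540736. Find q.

569

φ(n) = (p−1)(q−1) = n − (p+q) + 1, so p + q = 542257 − 540736 + 1 = 1522.
p and q are the roots of t² − 1522t + 542257 = 0.
Discriminant: 1522² − 4·542257 = 2316484 − 2169028 = 147456; √147456 = 384.
q = (1522 − 384)/2 = 569, p = (1522 + 384)/2 = 953.
Check: 569 · 953 = 542257.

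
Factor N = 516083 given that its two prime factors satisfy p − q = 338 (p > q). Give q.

569

Since p = q + 338, we have 516083 = q(q + 338), so q² + 338q − 516083 = 0.
Discriminant: 338² + 4·516083 = 114244 + 2064332 = 2178576; √2178576 = 1476.
q = (−338 + 1476)/2 = 569, and p = q + 338 = 907.
Check: 569 · 907 = 516083.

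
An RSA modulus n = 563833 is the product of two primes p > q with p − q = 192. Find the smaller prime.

Since p = q + 192, we have 563833 = q(q + 192), so q² + 192q − 563833 = 0.
Discriminant: 192² + 4·563833 = 36864 + 2255332 = 2292196; √2292196 = 1514.
q = (−192 + 1514)/2 = 661, and p = q + 192 = 853.
Check: 661 · 853 = 563833.

661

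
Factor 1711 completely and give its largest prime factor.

59

1711 = 29 · 59
59 is prime.
So 1711 = 29 · 59; the largest prime factor is 59.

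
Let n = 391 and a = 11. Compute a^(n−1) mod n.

11^1 ≡ 11 (mod 391)
11^2 ≡ 11^2 = 121 ≡ 121 (mod 391)
11^4 ≡ 121^2 = 14641 ≡ 174 (mod 391)
11^8 ≡ 174^2 = 30276 ≡ 169 (mod 391)
11^16 ≡ 169^2 = 28561 ≡ 18 (mod 391)
11^32 ≡ 18^2 = 324 ≡ 324 (mod 391)
11^64 ≡ 324^2 = 104976 ≡ 188 (mod 391)
11^128 ≡ 188^2 = 35344 ≡ 154 (mod 391)
11^256 ≡ 154^2 = 23716 ≡ 256 (mod 391)
390 = 256 + 128 + 4 + 2 in binary powers of 2.
So 11^390 ≡ 256 · 154 · 174 · 121 ≡ 110 (mod 391).
Since 110 ≠ 1, base 11 is a Fermat witness: 391 is composite.

110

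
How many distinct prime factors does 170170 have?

170170 = 2 · 85085
85085 = 5 · 17017
17017 = 7 · 2431
2431 = 11 · 221
221 = 13 · 17
170170 = 2 · 5 · 7 · 11 · 13 · 17, which has 6 distinct prime factors.

6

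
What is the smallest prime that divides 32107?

32107 is odd.
Digit sum 13, not divisible by 3.
Ends in 7: not divisible by 5.
7: 32107 = 7·4586 + 5
11: 32107 = 11·2918 + 9
13: 32107 = 13·2469 + 10
17: 32107 = 17·1888 + 11
19: 32107 = 19·1689 + 16
23: 32107 = 23·1395 + 22
29: 32107 = 29·1107 + 4
31: 32107 = 31·1035 + 22
37: 32107 = 37·867 + 28
41: 32107 = 41·783 + 4
43: 32107 = 43·746 + 29
47: 32107 = 47·683 + 6
53: 32107 = 53·605 + 42
59: 32107 = 59·544 + 11
61: 32107 = 61·526 + 21
67: 32107 = 67·479 + 14
71: 32107 = 71·452 + 15
73: 32107 = 73·439 + 60
79: 32107 = 79·406 + 33
83: 32107 = 83·386 + 69
89: 32107 = 89·360 + 67
97: 32107 = 97·331

97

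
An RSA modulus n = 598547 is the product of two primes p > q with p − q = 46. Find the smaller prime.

751

Since p = q + 46, we have 598547 = q(q + 46), so q² + 46q − 598547 = 0.
Discriminant: 46² + 4·598547 = 2116 + 2394188 = 2396304; √2396304 = 1548.
q = (−46 + 1548)/2 = 751, and p = q + 46 = 797.
Check: 751 · 797 = 598547.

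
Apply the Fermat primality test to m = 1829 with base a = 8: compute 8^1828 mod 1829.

1349

8^1 ≡ 8 (mod 1829)
8^2 ≡ 8^2 = 64 ≡ 64 (mod 1829)
8^4 ≡ 64^2 = 4096 ≡ 438 (mod 1829)
8^8 ≡ 438^2 = 191844 ≡ 1628 (mod 1829)
8^16 ≡ 1628^2 = 2650384 ≡ 163 (mod 1829)
8^32 ≡ 163^2 = 26569 ≡ 963 (mod 1829)
8^64 ≡ 963^2 = 927369 ≡ 66 (mod 1829)
8^128 ≡ 66^2 = 4356 ≡ 698 (mod 1829)
8^256 ≡ 698^2 = 487204 ≡ 690 (mod 1829)
8^512 ≡ 690^2 = 476100 ≡ 560 (mod 1829)
8^1024 ≡ 560^2 = 313600 ≡ 841 (mod 1829)
1828 = 1024 + 512 + 256 + 32 + 4 in binary powers of 2.
So 8^1828 ≡ 841 · 560 · 690 · 963 · 438 ≡ 1349 (mod 1829).
Since 1349 ≠ 1, base 8 is a Fermat witness: 1829 is composite.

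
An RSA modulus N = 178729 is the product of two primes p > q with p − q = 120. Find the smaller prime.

367

Since p = q + 120, we have 178729 = q(q + 120), so q² + 120q − 178729 = 0.
Discriminant: 120² + 4·178729 = 14400 + 714916 = 729316; √729316 = 854.
q = (−120 + 854)/2 = 367, and p = q + 120 = 487.
Check: 367 · 487 = 178729.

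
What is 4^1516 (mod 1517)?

4^1 ≡ 4 (mod 1517)
4^2 ≡ 4^2 = 16 ≡ 16 (mod 1517)
4^4 ≡ 16^2 = 256 ≡ 256 (mod 1517)
4^8 ≡ 256^2 = 65536 ≡ 305 (mod 1517)
4^16 ≡ 305^2 = 93025 ≡ 488 (mod 1517)
4^32 ≡ 488^2 = 238144 ≡ 1492 (mod 1517)
4^64 ≡ 1492^2 = 2226064 ≡ 625 (mod 1517)
4^128 ≡ 625^2 = 390625 ≡ 756 (mod 1517)
4^256 ≡ 756^2 = 571536 ≡ 1144 (mod 1517)
4^512 ≡ 1144^2 = 1308736 ≡ 1082 (mod 1517)
4^1024 ≡ 1082^2 = 1170724 ≡ 1117 (mod 1517)
1516 = 1024 + 256 + 128 + 64 + 32 + 8 + 4 in binary powers of 2.
So 4^1516 ≡ 1117 · 1144 · 756 · 625 · 1492 · 305 · 256 ≡ 1144 (mod 1517).
Since 1144 ≠ 1, base 4 is a Fermat witness: 1517 is composite.

1144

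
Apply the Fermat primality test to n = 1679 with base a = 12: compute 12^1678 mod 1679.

653

12^1 ≡ 12 (mod 1679)
12^2 ≡ 12^2 = 144 ≡ 144 (mod 1679)
12^4 ≡ 144^2 = 20736 ≡ 588 (mod 1679)
12^8 ≡ 588^2 = 345744 ≡ 1549 (mod 1679)
12^16 ≡ 1549^2 = 2399401 ≡ 110 (mod 1679)
12^32 ≡ 110^2 = 12100 ≡ 347 (mod 1679)
12^64 ≡ 347^2 = 120409 ≡ 1200 (mod 1679)
12^128 ≡ 1200^2 = 1440000 ≡ 1097 (mod 1679)
12^256 ≡ 1097^2 = 1203409 ≡ 1245 (mod 1679)
12^512 ≡ 1245^2 = 1550025 ≡ 308 (mod 1679)
12^1024 ≡ 308^2 = 94864 ≡ 840 (mod 1679)
1678 = 1024 + 512 + 128 + 8 + 4 + 2 in binary powers of 2.
So 12^1678 ≡ 840 · 308 · 1097 · 1549 · 588 · 144 ≡ 653 (mod 1679).
Since 653 ≠ 1, base 12 is a Fermat witness: 1679 is composite.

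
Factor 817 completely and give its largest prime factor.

43

817 = 19 · 43
43 is prime.
So 817 = 19 · 43; the largest prime factor is 43.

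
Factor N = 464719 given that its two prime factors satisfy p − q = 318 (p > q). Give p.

859

Since p = q + 318, we have 464719 = q(q + 318), so q² + 318q − 464719 = 0.
Discriminant: 318² + 4·464719 = 101124 + 1858876 = 1960000; √1960000 = 1400.
q = (−318 + 1400)/2 = 541, and p = q + 318 = 859.
Check: 541 · 859 = 464719.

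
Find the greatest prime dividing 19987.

79

19987 = 11 · 1817
1817 = 23 · 79
79 is prime.
So 19987 = 11 · 23 · 79; the largest prime factor is 79.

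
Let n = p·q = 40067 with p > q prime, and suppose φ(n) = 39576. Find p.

φ(n) = (p−1)(q−1) = n − (p+q) + 1, so p + q = 40067 − 39576 + 1 = 492.
p and q are the roots of t² − 492t + 40067 = 0.
Discriminant: 492² − 4·40067 = 242064 − 160268 = 81796; √81796 = 286.
q = (492 − 286)/2 = 103, p = (492 + 286)/2 = 389.
Check: 103 · 389 = 40067.

389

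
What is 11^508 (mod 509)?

11^1 ≡ 11 (mod 509)
11^2 ≡ 11^2 = 121 ≡ 121 (mod 509)
11^4 ≡ 121^2 = 14641 ≡ 389 (mod 509)
11^8 ≡ 389^2 = 151321 ≡ 148 (mod 509)
11^16 ≡ 148^2 = 21904 ≡ 17 (mod 509)
11^32 ≡ 17^2 = 289 ≡ 289 (mod 509)
11^64 ≡ 289^2 = 83521 ≡ 45 (mod 509)
11^128 ≡ 45^2 = 2025 ≡ 498 (mod 509)
11^256 ≡ 498^2 = 248004 ≡ 121 (mod 509)
508 = 256 + 128 + 64 + 32 + 16 + 8 + 4 in binary powers of 2.
So 11^508 ≡ 121 · 498 · 45 · 289 · 17 · 148 · 389 ≡ 1 (mod 509).
Since the result is 1, base 11 gives no evidence that 509 is composite.

1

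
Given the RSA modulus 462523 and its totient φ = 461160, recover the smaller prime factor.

φ(n) = (p−1)(q−1) = n − (p+q) + 1, so p + q = 462523 − 461160 + 1 = 1364.
p and q are the roots of t² − 1364t + 462523 = 0.
Discriminant: 1364² − 4·462523 = 1860496 − 1850092 = 10404; √10404 = 102.
q = (1364 − 102)/2 = 631, p = (1364 + 102)/2 = 733.
Check: 631 · 733 = 462523.

631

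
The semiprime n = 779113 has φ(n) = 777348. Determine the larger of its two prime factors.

φ(n) = (p−1)(q−1) = n − (p+q) + 1, so p + q = 779113 − 777348 + 1 = 1766.
p and q are the roots of t² − 1766t + 779113 = 0.
Discriminant: 1766² − 4·779113 = 3118756 − 3116452 = 2304; √2304 = 48.
q = (1766 − 48)/2 = 859, p = (1766 + 48)/2 = 907.
Check: 859 · 907 = 779113.

907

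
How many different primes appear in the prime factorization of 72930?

72930 = 2 · 36465
36465 = 3 · 12155
12155 = 5 · 2431
2431 = 11 · 221
221 = 13 · 17
72930 = 2 · 3 · 5 · 11 · 13 · 17, which has 6 distinct prime factors.

6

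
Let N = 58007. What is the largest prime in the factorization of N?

58007 = 19 · 3053
3053 = 43 · 71
71 is prime.
So 58007 = 19 · 43 · 71; the largest prime factor is 71.

71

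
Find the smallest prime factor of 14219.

59

14219 is odd.
Digit sum 17, not divisible by 3.
Ends in 9: not divisible by 5.
7: 14219 = 7·2031 + 2
11: 14219 = 11·1292 + 7
13: 14219 = 13·1093 + 10
17: 14219 = 17·836 + 7
19: 14219 = 19·748 + 7
23: 14219 = 23·618 + 5
29: 14219 = 29·490 + 9
31: 14219 = 31·458 + 21
37: 14219 = 37·384 + 11
41: 14219 = 41·346 + 33
43: 14219 = 43·330 + 29
47: 14219 = 47·302 + 25
53: 14219 = 53·268 + 15
59: 14219 = 59·241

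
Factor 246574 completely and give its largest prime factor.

97

246574 = 2 · 123287
123287 = 31 · 3977
3977 = 41 · 97
97 is prime.
So 246574 = 2 · 31 · 41 · 97; the largest prime factor is 97.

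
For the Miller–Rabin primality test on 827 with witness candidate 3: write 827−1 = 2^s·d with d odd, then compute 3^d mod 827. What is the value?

1

827 − 1 = 826 = 2^1 · 413, so d = 413.
3^1 ≡ 3 (mod 827)
3^2 ≡ 3^2 = 9 ≡ 9 (mod 827)
3^4 ≡ 9^2 = 81 ≡ 81 (mod 827)
3^8 ≡ 81^2 = 6561 ≡ 772 (mod 827)
3^16 ≡ 772^2 = 595984 ≡ 544 (mod 827)
3^32 ≡ 544^2 = 295936 ≡ 697 (mod 827)
3^64 ≡ 697^2 = 485809 ≡ 360 (mod 827)
3^128 ≡ 360^2 = 129600 ≡ 588 (mod 827)
3^256 ≡ 588^2 = 345744 ≡ 58 (mod 827)
413 = 256 + 128 + 16 + 8 + 4 + 1 in binary powers of 2.
So 3^413 ≡ 58 · 588 · 544 · 772 · 81 · 3 ≡ 1 (mod 827).
Since 3^d ≡ 1 (mod 827), base 3 does not prove 827 composite.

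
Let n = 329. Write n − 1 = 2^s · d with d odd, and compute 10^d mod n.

329 − 1 = 328 = 2^3 · 41, so d = 41.
10^1 ≡ 10 (mod 329)
10^2 ≡ 10^2 = 100 ≡ 100 (mod 329)
10^4 ≡ 100^2 = 10000 ≡ 130 (mod 329)
10^8 ≡ 130^2 = 16900 ≡ 121 (mod 329)
10^16 ≡ 121^2 = 14641 ≡ 165 (mod 329)
10^32 ≡ 165^2 = 27225 ≡ 247 (mod 329)
41 = 32 + 8 + 1 in binary powers of 2.
So 10^41 ≡ 247 · 121 · 10 ≡ 138 (mod 329).
Squaring chain: 138 → 291 → 128; never reaches −1, so base 10 is a Miller–Rabin witness that 329 is composite.

138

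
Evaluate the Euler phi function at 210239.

Factor: 210239 = 17 · 83 · 149.
φ(210239) = (17−1) · (83−1) · (149−1) = 16 · 82 · 148 = 194176.

194176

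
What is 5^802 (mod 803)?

5^1 ≡ 5 (mod 803)
5^2 ≡ 5^2 = 25 ≡ 25 (mod 803)
5^4 ≡ 25^2 = 625 ≡ 625 (mod 803)
5^8 ≡ 625^2 = 390625 ≡ 367 (mod 803)
5^16 ≡ 367^2 = 134689 ≡ 588 (mod 803)
5^32 ≡ 588^2 = 345744 ≡ 454 (mod 803)
5^64 ≡ 454^2 = 206116 ≡ 548 (mod 803)
5^128 ≡ 548^2 = 300304 ≡ 785 (mod 803)
5^256 ≡ 785^2 = 616225 ≡ 324 (mod 803)
5^512 ≡ 324^2 = 104976 ≡ 586 (mod 803)
802 = 512 + 256 + 32 + 2 in binary powers of 2.
So 5^802 ≡ 586 · 324 · 454 · 25 ≡ 707 (mod 803).
Since 707 ≠ 1, base 5 is a Fermat witness: 803 is composite.

707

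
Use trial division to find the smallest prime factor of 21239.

21239 is odd.
Digit sum 17, not divisible by 3.
Ends in 9: not divisible by 5.
7: 21239 = 7·3034 + 1
11: 21239 = 11·1930 + 9
13: 21239 = 13·1633 + 10
17: 21239 = 17·1249 + 6
19: 21239 = 19·1117 + 16
23: 21239 = 23·923 + 10
29: 21239 = 29·732 + 11
31: 21239 = 31·685 + 4
37: 21239 = 37·574 + 1
41: 21239 = 41·518 + 1
43: 21239 = 43·493 + 40
47: 21239 = 47·451 + 42
53: 21239 = 53·400 + 39
59: 21239 = 59·359 + 58
61: 21239 = 61·348 + 11
67: 21239 = 67·317

67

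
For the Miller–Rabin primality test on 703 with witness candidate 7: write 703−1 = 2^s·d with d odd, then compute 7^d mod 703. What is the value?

703 − 1 = 702 = 2^1 · 351, so d = 351.
7^1 ≡ 7 (mod 703)
7^2 ≡ 7^2 = 49 ≡ 49 (mod 703)
7^4 ≡ 49^2 = 2401 ≡ 292 (mod 703)
7^8 ≡ 292^2 = 85264 ≡ 201 (mod 703)
7^16 ≡ 201^2 = 40401 ≡ 330 (mod 703)
7^32 ≡ 330^2 = 108900 ≡ 638 (mod 703)
7^64 ≡ 638^2 = 407044 ≡ 7 (mod 703)
7^128 ≡ 7^2 = 49 ≡ 49 (mod 703)
7^256 ≡ 49^2 = 2401 ≡ 292 (mod 703)
351 = 256 + 64 + 16 + 8 + 4 + 2 + 1 in binary powers of 2.
So 7^351 ≡ 292 · 7 · 330 · 201 · 292 · 49 · 7 ≡ 1 (mod 703).
Since 7^d ≡ 1 (mod 703), base 7 does not prove 703 composite.

1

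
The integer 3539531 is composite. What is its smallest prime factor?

37

3539531 is odd.
Digit sum 29, not divisible by 3.
Ends in 1: not divisible by 5.
7: 3539531 = 7·505647 + 2
11: 3539531 = 11·321775 + 6
13: 3539531 = 13·272271 + 8
17: 3539531 = 17·208207 + 12
19: 3539531 = 19·186291 + 2
23: 3539531 = 23·153892 + 15
29: 3539531 = 29·122052 + 23
31: 3539531 = 31·114178 + 13
37: 3539531 = 37·95663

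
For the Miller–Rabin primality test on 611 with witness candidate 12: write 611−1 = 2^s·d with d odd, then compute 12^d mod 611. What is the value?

168

611 − 1 = 610 = 2^1 · 305, so d = 305.
12^1 ≡ 12 (mod 611)
12^2 ≡ 12^2 = 144 ≡ 144 (mod 611)
12^4 ≡ 144^2 = 20736 ≡ 573 (mod 611)
12^8 ≡ 573^2 = 328329 ≡ 222 (mod 611)
12^16 ≡ 222^2 = 49284 ≡ 404 (mod 611)
12^32 ≡ 404^2 = 163216 ≡ 79 (mod 611)
12^64 ≡ 79^2 = 6241 ≡ 131 (mod 611)
12^128 ≡ 131^2 = 17161 ≡ 53 (mod 611)
12^256 ≡ 53^2 = 2809 ≡ 365 (mod 611)
305 = 256 + 32 + 16 + 1 in binary powers of 2.
So 12^305 ≡ 365 · 79 · 404 · 12 ≡ 168 (mod 611).
Squaring chain: 168; never reaches −1, so base 12 is a Miller–Rabin witness that 611 is composite.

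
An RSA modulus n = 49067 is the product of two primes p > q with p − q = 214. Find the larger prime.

Since p = q + 214, we have 49067 = q(q + 214), so q² + 214q − 49067 = 0.
Discriminant: 214² + 4·49067 = 45796 + 196268 = 242064; √242064 = 492.
q = (−214 + 492)/2 = 139, and p = q + 214 = 353.
Check: 139 · 353 = 49067.

353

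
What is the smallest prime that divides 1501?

1501 is odd.
Digit sum 7, not divisible by 3.
Ends in 1: not divisible by 5.
7: 1501 = 7·214 + 3
11: 1501 = 11·136 + 5
13: 1501 = 13·115 + 6
17: 1501 = 17·88 + 5
19: 1501 = 19·79

19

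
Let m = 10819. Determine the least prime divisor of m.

31

10819 is odd.
Digit sum 19, not divisible by 3.
Ends in 9: not divisible by 5.
7: 10819 = 7·1545 + 4
11: 10819 = 11·983 + 6
13: 10819 = 13·832 + 3
17: 10819 = 17·636 + 7
19: 10819 = 19·569 + 8
23: 10819 = 23·470 + 9
29: 10819 = 29·373 + 2
31: 10819 = 31·349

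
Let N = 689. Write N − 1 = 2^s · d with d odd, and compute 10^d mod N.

689 − 1 = 688 = 2^4 · 43, so d = 43.
10^1 ≡ 10 (mod 689)
10^2 ≡ 10^2 = 100 ≡ 100 (mod 689)
10^4 ≡ 100^2 = 10000 ≡ 354 (mod 689)
10^8 ≡ 354^2 = 125316 ≡ 607 (mod 689)
10^16 ≡ 607^2 = 368449 ≡ 523 (mod 689)
10^32 ≡ 523^2 = 273529 ≡ 685 (mod 689)
43 = 32 + 8 + 2 + 1 in binary powers of 2.
So 10^43 ≡ 685 · 607 · 100 · 10 ≡ 36 (mod 689).
Squaring chain: 36 → 607 → 523 → 685; never reaches −1, so base 10 is a Miller–Rabin witness that 689 is composite.

36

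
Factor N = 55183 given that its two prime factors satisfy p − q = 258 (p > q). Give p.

Since p = q + 258, we have 55183 = q(q + 258), so q² + 258q − 55183 = 0.
Discriminant: 258² + 4·55183 = 66564 + 220732 = 287296; √287296 = 536.
q = (−258 + 536)/2 = 139, and p = q + 258 = 397.
Check: 139 · 397 = 55183.

397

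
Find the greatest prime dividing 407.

407 = 11 · 37
37 is prime.
So 407 = 11 · 37; the largest prime factor is 37.

37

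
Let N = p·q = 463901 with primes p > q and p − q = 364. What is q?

Since p = q + 364, we have 463901 = q(q + 364), so q² + 364q − 463901 = 0.
Discriminant: 364² + 4·463901 = 132496 + 1855604 = 1988100; √1988100 = 1410.
q = (−364 + 1410)/2 = 523, and p = q + 364 = 887.
Check: 523 · 887 = 463901.

523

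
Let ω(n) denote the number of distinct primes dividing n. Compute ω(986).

3

986 = 2 · 493
493 = 17 · 29
986 = 2 · 17 · 29, which has 3 distinct prime factors.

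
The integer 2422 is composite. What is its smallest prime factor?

2422 is even: 2 divides it.

2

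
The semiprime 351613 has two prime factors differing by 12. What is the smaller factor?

Since p = q + 12, we have 351613 = q(q + 12), so q² + 12q − 351613 = 0.
Discriminant: 12² + 4·351613 = 144 + 1406452 = 1406596; √1406596 = 1186.
q = (−12 + 1186)/2 = 587, and p = q + 12 = 599.
Check: 587 · 599 = 351613.

587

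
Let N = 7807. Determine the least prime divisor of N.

7807 is odd.
Digit sum 22, not divisible by 3.
Ends in 7: not divisible by 5.
7: 7807 = 7·1115 + 2
11: 7807 = 11·709 + 8
13: 7807 = 13·600 + 7
17: 7807 = 17·459 + 4
19: 7807 = 19·410 + 17
23: 7807 = 23·339 + 10
29: 7807 = 29·269 + 6
31: 7807 = 31·251 + 26
37: 7807 = 37·211

37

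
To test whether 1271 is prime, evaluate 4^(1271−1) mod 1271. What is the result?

1

4^1 ≡ 4 (mod 1271)
4^2 ≡ 4^2 = 16 ≡ 16 (mod 1271)
4^4 ≡ 16^2 = 256 ≡ 256 (mod 1271)
4^8 ≡ 256^2 = 65536 ≡ 715 (mod 1271)
4^16 ≡ 715^2 = 511225 ≡ 283 (mod 1271)
4^32 ≡ 283^2 = 80089 ≡ 16 (mod 1271)
4^64 ≡ 16^2 = 256 ≡ 256 (mod 1271)
4^128 ≡ 256^2 = 65536 ≡ 715 (mod 1271)
4^256 ≡ 715^2 = 511225 ≡ 283 (mod 1271)
4^512 ≡ 283^2 = 80089 ≡ 16 (mod 1271)
4^1024 ≡ 16^2 = 256 ≡ 256 (mod 1271)
1270 = 1024 + 128 + 64 + 32 + 16 + 4 + 2 in binary powers of 2.
So 4^1270 ≡ 256 · 715 · 256 · 16 · 283 · 256 · 16 ≡ 1 (mod 1271).
Since the result is 1, base 4 gives no evidence that 1271 is composite.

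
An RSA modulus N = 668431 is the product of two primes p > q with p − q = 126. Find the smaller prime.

757

Since p = q + 126, we have 668431 = q(q + 126), so q² + 126q − 668431 = 0.
Discriminant: 126² + 4·668431 = 15876 + 2673724 = 2689600; √2689600 = 1640.
q = (−126 + 1640)/2 = 757, and p = q + 126 = 883.
Check: 757 · 883 = 668431.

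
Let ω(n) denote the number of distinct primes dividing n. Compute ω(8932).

4

8932 = 2^2 · 2233
2233 = 7 · 319
319 = 11 · 29
8932 = 2^2 · 7 · 11 · 29, which has 4 distinct prime factors.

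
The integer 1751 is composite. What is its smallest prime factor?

17

1751 is odd.
Digit sum 14, not divisible by 3.
Ends in 1: not divisible by 5.
7: 1751 = 7·250 + 1
11: 1751 = 11·159 + 2
13: 1751 = 13·134 + 9
17: 1751 = 17·103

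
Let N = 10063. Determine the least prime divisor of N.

10063 is odd.
Digit sum 10, not divisible by 3.
Ends in 3: not divisible by 5.
7: 10063 = 7·1437 + 4
11: 10063 = 11·914 + 9
13: 10063 = 13·774 + 1
17: 10063 = 17·591 + 16
19: 10063 = 19·529 + 12
23: 10063 = 23·437 + 12
29: 10063 = 29·347

29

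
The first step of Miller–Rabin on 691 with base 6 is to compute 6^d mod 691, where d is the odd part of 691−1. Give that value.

1

691 − 1 = 690 = 2^1 · 345, so d = 345.
6^1 ≡ 6 (mod 691)
6^2 ≡ 6^2 = 36 ≡ 36 (mod 691)
6^4 ≡ 36^2 = 1296 ≡ 605 (mod 691)
6^8 ≡ 605^2 = 366025 ≡ 486 (mod 691)
6^16 ≡ 486^2 = 236196 ≡ 565 (mod 691)
6^32 ≡ 565^2 = 319225 ≡ 674 (mod 691)
6^64 ≡ 674^2 = 454276 ≡ 289 (mod 691)
6^128 ≡ 289^2 = 83521 ≡ 601 (mod 691)
6^256 ≡ 601^2 = 361201 ≡ 499 (mod 691)
345 = 256 + 64 + 16 + 8 + 1 in binary powers of 2.
So 6^345 ≡ 499 · 289 · 565 · 486 · 6 ≡ 1 (mod 691).
Since 6^d ≡ 1 (mod 691), base 6 does not prove 691 composite.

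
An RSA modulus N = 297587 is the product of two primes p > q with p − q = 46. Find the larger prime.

569

Since p = q + 46, we have 297587 = q(q + 46), so q² + 46q − 297587 = 0.
Discriminant: 46² + 4·297587 = 2116 + 1190348 = 1192464; √1192464 = 1092.
q = (−46 + 1092)/2 = 523, and p = q + 46 = 569.
Check: 523 · 569 = 297587.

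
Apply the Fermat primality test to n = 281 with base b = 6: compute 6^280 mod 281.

1

6^1 ≡ 6 (mod 281)
6^2 ≡ 6^2 = 36 ≡ 36 (mod 281)
6^4 ≡ 36^2 = 1296 ≡ 172 (mod 281)
6^8 ≡ 172^2 = 29584 ≡ 79 (mod 281)
6^16 ≡ 79^2 = 6241 ≡ 59 (mod 281)
6^32 ≡ 59^2 = 3481 ≡ 109 (mod 281)
6^64 ≡ 109^2 = 11881 ≡ 79 (mod 281)
6^128 ≡ 79^2 = 6241 ≡ 59 (mod 281)
6^256 ≡ 59^2 = 3481 ≡ 109 (mod 281)
280 = 256 + 16 + 8 in binary powers of 2.
So 6^280 ≡ 109 · 59 · 79 ≡ 1 (mod 281).
Since the result is 1, base 6 gives no evidence that 281 is composite.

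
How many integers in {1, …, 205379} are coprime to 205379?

201898

Factor: 205379 = 59^3.
φ(205379) = 59^2·(59−1) = 201898.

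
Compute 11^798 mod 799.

11^1 ≡ 11 (mod 799)
11^2 ≡ 11^2 = 121 ≡ 121 (mod 799)
11^4 ≡ 121^2 = 14641 ≡ 259 (mod 799)
11^8 ≡ 259^2 = 67081 ≡ 764 (mod 799)
11^16 ≡ 764^2 = 583696 ≡ 426 (mod 799)
11^32 ≡ 426^2 = 181476 ≡ 103 (mod 799)
11^64 ≡ 103^2 = 10609 ≡ 222 (mod 799)
11^128 ≡ 222^2 = 49284 ≡ 545 (mod 799)
11^256 ≡ 545^2 = 297025 ≡ 596 (mod 799)
11^512 ≡ 596^2 = 355216 ≡ 460 (mod 799)
798 = 512 + 256 + 16 + 8 + 4 + 2 in binary powers of 2.
So 11^798 ≡ 460 · 596 · 426 · 764 · 259 · 121 ≡ 332 (mod 799).
Since 332 ≠ 1, base 11 is a Fermat witness: 799 is composite.

332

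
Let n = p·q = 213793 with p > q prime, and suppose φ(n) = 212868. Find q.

439

φ(n) = (p−1)(q−1) = n − (p+q) + 1, so p + q = 213793 − 212868 + 1 = 926.
p and q are the roots of t² − 926t + 213793 = 0.
Discriminant: 926² − 4·213793 = 857476 − 855172 = 2304; √2304 = 48.
q = (926 − 48)/2 = 439, p = (926 + 48)/2 = 487.
Check: 439 · 487 = 213793.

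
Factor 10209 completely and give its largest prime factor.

10209 = 3 · 3403
3403 = 41 · 83
83 is prime.
So 10209 = 3 · 41 · 83; the largest prime factor is 83.

83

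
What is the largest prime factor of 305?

305 = 5 · 61
61 is prime.
So 305 = 5 · 61; the largest prime factor is 61.

61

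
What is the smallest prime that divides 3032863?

3032863 is odd.
Digit sum 25, not divisible by 3.
Ends in 3: not divisible by 5.
7: 3032863 = 7·433266 + 1
11: 3032863 = 11·275714 + 9
13: 3032863 = 13·233297 + 2
17: 3032863 = 17·178403 + 12
19: 3032863 = 19·159624 + 7
23: 3032863 = 23·131863 + 14
29: 3032863 = 29·104581 + 14
31: 3032863 = 31·97834 + 9
37: 3032863 = 37·81969 + 10
41: 3032863 = 41·73972 + 11
43: 3032863 = 43·70531 + 30
47: 3032863 = 47·64529

47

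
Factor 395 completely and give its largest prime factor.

79

395 = 5 · 79
79 is prime.
So 395 = 5 · 79; the largest prime factor is 79.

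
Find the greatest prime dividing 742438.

97

742438 = 2 · 371219
371219 = 43 · 8633
8633 = 89 · 97
97 is prime.
So 742438 = 2 · 43 · 89 · 97; the largest prime factor is 97.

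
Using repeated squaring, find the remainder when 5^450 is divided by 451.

5^1 ≡ 5 (mod 451)
5^2 ≡ 5^2 = 25 ≡ 25 (mod 451)
5^4 ≡ 25^2 = 625 ≡ 174 (mod 451)
5^8 ≡ 174^2 = 30276 ≡ 59 (mod 451)
5^16 ≡ 59^2 = 3481 ≡ 324 (mod 451)
5^32 ≡ 324^2 = 104976 ≡ 344 (mod 451)
5^64 ≡ 344^2 = 118336 ≡ 174 (mod 451)
5^128 ≡ 174^2 = 30276 ≡ 59 (mod 451)
5^256 ≡ 59^2 = 3481 ≡ 324 (mod 451)
450 = 256 + 128 + 64 + 2 in binary powers of 2.
So 5^450 ≡ 324 · 59 · 174 · 25 ≡ 122 (mod 451).
Since 122 ≠ 1, base 5 is a Fermat witness: 451 is composite.

122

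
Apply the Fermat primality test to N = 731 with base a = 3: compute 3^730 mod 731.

195

3^1 ≡ 3 (mod 731)
3^2 ≡ 3^2 = 9 ≡ 9 (mod 731)
3^4 ≡ 9^2 = 81 ≡ 81 (mod 731)
3^8 ≡ 81^2 = 6561 ≡ 713 (mod 731)
3^16 ≡ 713^2 = 508369 ≡ 324 (mod 731)
3^32 ≡ 324^2 = 104976 ≡ 443 (mod 731)
3^64 ≡ 443^2 = 196249 ≡ 341 (mod 731)
3^128 ≡ 341^2 = 116281 ≡ 52 (mod 731)
3^256 ≡ 52^2 = 2704 ≡ 511 (mod 731)
3^512 ≡ 511^2 = 261121 ≡ 154 (mod 731)
730 = 512 + 128 + 64 + 16 + 8 + 2 in binary powers of 2.
So 3^730 ≡ 154 · 52 · 341 · 324 · 713 · 9 ≡ 195 (mod 731).
Since 195 ≠ 1, base 3 is a Fermat witness: 731 is composite.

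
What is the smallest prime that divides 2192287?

37

2192287 is odd.
Digit sum 31, not divisible by 3.
Ends in 7: not divisible by 5.
7: 2192287 = 7·313183 + 6
11: 2192287 = 11·199298 + 9
13: 2192287 = 13·168637 + 6
17: 2192287 = 17·128958 + 1
19: 2192287 = 19·115383 + 10
23: 2192287 = 23·95316 + 19
29: 2192287 = 29·75596 + 3
31: 2192287 = 31·70718 + 29
37: 2192287 = 37·59251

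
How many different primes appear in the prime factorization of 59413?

3

59413 = 19 · 3127
3127 = 53 · 59
59413 = 19 · 53 · 59, which has 3 distinct prime factors.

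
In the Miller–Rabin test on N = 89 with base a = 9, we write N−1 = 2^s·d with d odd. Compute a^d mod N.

89 − 1 = 88 = 2^3 · 11, so d = 11.
9^1 ≡ 9 (mod 89)
9^2 ≡ 9^2 = 81 ≡ 81 (mod 89)
9^4 ≡ 81^2 = 6561 ≡ 64 (mod 89)
9^8 ≡ 64^2 = 4096 ≡ 2 (mod 89)
11 = 8 + 2 + 1 in binary powers of 2.
So 9^11 ≡ 2 · 81 · 9 ≡ 34 (mod 89).
Squaring chain: 34 → 88 → 1; reaches −1, so base 9 does not prove 89 composite.

34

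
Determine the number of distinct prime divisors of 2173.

2

2173 = 41 · 53
2173 = 41 · 53, which has 2 distinct prime factors.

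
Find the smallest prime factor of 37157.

37157 is odd.
Digit sum 23, not divisible by 3.
Ends in 7: not divisible by 5.
7: 37157 = 7·5308 + 1
11: 37157 = 11·3377 + 10
13: 37157 = 13·2858 + 3
17: 37157 = 17·2185 + 12
19: 37157 = 19·1955 + 12
23: 37157 = 23·1615 + 12
29: 37157 = 29·1281 + 8
31: 37157 = 31·1198 + 19
37: 37157 = 37·1004 + 9
41: 37157 = 41·906 + 11
43: 37157 = 43·864 + 5
47: 37157 = 47·790 + 27
53: 37157 = 53·701 + 4
59: 37157 = 59·629 + 46
61: 37157 = 61·609 + 8
67: 37157 = 67·554 + 39
71: 37157 = 71·523 + 24
73: 37157 = 73·509

73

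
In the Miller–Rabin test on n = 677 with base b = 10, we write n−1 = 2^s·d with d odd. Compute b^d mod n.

677 − 1 = 676 = 2^2 · 169, so d = 169.
10^1 ≡ 10 (mod 677)
10^2 ≡ 10^2 = 100 ≡ 100 (mod 677)
10^4 ≡ 100^2 = 10000 ≡ 522 (mod 677)
10^8 ≡ 522^2 = 272484 ≡ 330 (mod 677)
10^16 ≡ 330^2 = 108900 ≡ 580 (mod 677)
10^32 ≡ 580^2 = 336400 ≡ 608 (mod 677)
10^64 ≡ 608^2 = 369664 ≡ 22 (mod 677)
10^128 ≡ 22^2 = 484 ≡ 484 (mod 677)
169 = 128 + 32 + 8 + 1 in binary powers of 2.
So 10^169 ≡ 484 · 608 · 330 · 10 ≡ 676 (mod 677).
Since 10^d ≡ 676 (mod 677), base 10 does not prove 677 composite.

676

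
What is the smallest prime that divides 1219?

1219 is odd.
Digit sum 13, not divisible by 3.
Ends in 9: not divisible by 5.
7: 1219 = 7·174 + 1
11: 1219 = 11·110 + 9
13: 1219 = 13·93 + 10
17: 1219 = 17·71 + 12
19: 1219 = 19·64 + 3
23: 1219 = 23·53

23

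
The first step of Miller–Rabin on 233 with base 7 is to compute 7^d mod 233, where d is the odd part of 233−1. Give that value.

233 − 1 = 232 = 2^3 · 29, so d = 29.
7^1 ≡ 7 (mod 233)
7^2 ≡ 7^2 = 49 ≡ 49 (mod 233)
7^4 ≡ 49^2 = 2401 ≡ 71 (mod 233)
7^8 ≡ 71^2 = 5041 ≡ 148 (mod 233)
7^16 ≡ 148^2 = 21904 ≡ 2 (mod 233)
29 = 16 + 8 + 4 + 1 in binary powers of 2.
So 7^29 ≡ 2 · 148 · 71 · 7 ≡ 89 (mod 233).
Squaring chain: 89 → 232 → 1; reaches −1, so base 7 does not prove 233 composite.

89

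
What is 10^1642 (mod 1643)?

1043

10^1 ≡ 10 (mod 1643)
10^2 ≡ 10^2 = 100 ≡ 100 (mod 1643)
10^4 ≡ 100^2 = 10000 ≡ 142 (mod 1643)
10^8 ≡ 142^2 = 20164 ≡ 448 (mod 1643)
10^16 ≡ 448^2 = 200704 ≡ 258 (mod 1643)
10^32 ≡ 258^2 = 66564 ≡ 844 (mod 1643)
10^64 ≡ 844^2 = 712336 ≡ 917 (mod 1643)
10^128 ≡ 917^2 = 840889 ≡ 1316 (mod 1643)
10^256 ≡ 1316^2 = 1731856 ≡ 134 (mod 1643)
10^512 ≡ 134^2 = 17956 ≡ 1526 (mod 1643)
10^1024 ≡ 1526^2 = 2328676 ≡ 545 (mod 1643)
1642 = 1024 + 512 + 64 + 32 + 8 + 2 in binary powers of 2.
So 10^1642 ≡ 545 · 1526 · 917 · 844 · 448 · 100 ≡ 1043 (mod 1643).
Since 1043 ≠ 1, base 10 is a Fermat witness: 1643 is composite.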